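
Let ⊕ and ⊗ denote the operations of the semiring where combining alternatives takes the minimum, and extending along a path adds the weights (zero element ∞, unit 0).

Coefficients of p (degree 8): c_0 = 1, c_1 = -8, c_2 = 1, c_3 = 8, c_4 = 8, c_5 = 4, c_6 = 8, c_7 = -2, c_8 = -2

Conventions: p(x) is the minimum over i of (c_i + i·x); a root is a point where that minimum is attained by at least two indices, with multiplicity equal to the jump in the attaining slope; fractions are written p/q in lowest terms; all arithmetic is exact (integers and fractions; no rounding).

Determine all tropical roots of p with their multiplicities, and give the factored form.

hull edge (i=0, c=1) to (i=1, c=-8): slope -9, span 1
hull edge (i=1, c=-8) to (i=8, c=-2): slope 6/7, span 7
Factored form: p(x) = -2 ⊗ (x ⊕ (-6/7)) ⊗ (x ⊕ (-6/7)) ⊗ (x ⊕ (-6/7)) ⊗ (x ⊕ (-6/7)) ⊗ (x ⊕ (-6/7)) ⊗ (x ⊕ (-6/7)) ⊗ (x ⊕ (-6/7)) ⊗ (x ⊕ 9)
Answer: roots = -6/7 (mult 7), 9 (mult 1)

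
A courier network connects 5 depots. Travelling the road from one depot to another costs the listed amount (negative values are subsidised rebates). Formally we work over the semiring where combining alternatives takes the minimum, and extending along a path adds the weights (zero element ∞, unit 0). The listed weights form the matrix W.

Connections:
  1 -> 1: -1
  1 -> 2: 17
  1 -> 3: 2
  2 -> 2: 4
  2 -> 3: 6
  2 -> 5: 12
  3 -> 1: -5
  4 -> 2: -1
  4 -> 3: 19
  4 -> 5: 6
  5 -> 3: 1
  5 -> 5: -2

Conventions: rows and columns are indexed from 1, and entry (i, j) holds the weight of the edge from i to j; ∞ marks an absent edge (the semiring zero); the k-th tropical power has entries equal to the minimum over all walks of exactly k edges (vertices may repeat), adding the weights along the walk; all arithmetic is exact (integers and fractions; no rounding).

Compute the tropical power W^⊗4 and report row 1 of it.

W^⊗2:
  [-3, 16, 1, ∞, 29]
  [1, 8, 10, ∞, 10]
  [-6, 12, -3, ∞, ∞]
  [14, 3, 5, ∞, 4]
  [-4, ∞, -1, ∞, -4]
W^⊗3:
  [-4, 14, -1, ∞, 27]
  [0, 12, 3, ∞, 8]
  [-8, 11, -4, ∞, 24]
  [0, 7, 5, ∞, 2]
  [-6, 13, -3, ∞, -6]
W^⊗4:
  [-6, 13, -2, ∞, 25]
  [-2, 16, 2, ∞, 6]
  [-9, 9, -6, ∞, 22]
  [-1, 11, 2, ∞, 0]
  [-8, 11, -5, ∞, -8]
Answer: row 1 of W^⊗4 = [-6, 13, -2, ∞, 25]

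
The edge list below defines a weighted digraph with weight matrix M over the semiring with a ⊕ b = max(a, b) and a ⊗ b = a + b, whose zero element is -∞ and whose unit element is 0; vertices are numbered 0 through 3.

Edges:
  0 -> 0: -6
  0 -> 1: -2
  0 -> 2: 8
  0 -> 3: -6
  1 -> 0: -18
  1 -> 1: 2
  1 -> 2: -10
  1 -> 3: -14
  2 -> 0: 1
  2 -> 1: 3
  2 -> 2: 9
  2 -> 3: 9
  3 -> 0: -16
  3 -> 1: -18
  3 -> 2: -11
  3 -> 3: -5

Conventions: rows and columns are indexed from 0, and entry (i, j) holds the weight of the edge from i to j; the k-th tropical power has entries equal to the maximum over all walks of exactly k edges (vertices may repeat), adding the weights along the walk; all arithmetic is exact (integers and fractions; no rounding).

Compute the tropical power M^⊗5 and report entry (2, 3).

M^⊗2:
  [9, 11, 17, 17]
  [-9, 4, -1, -1]
  [10, 12, 18, 18]
  [-10, -8, -2, -2]
M^⊗3:
  [18, 20, 26, 26]
  [0, 6, 8, 8]
  [19, 21, 27, 27]
  [-1, 1, 7, 7]
M^⊗4:
  [27, 29, 35, 35]
  [9, 11, 17, 17]
  [28, 30, 36, 36]
  [8, 10, 16, 16]
M^⊗5:
  [36, 38, 44, 44]
  [18, 20, 26, 26]
  [37, 39, 45, 45]
  [17, 19, 25, 25]
Key observation: the optimum is the walk 2->2->2->2->2->3, with weight 9 + 9 + 9 + 9 + 9 = 45.
Optimal value attained by: walk 2->2->2->2->2->3.
Answer: (M^⊗5)[2][3] = 45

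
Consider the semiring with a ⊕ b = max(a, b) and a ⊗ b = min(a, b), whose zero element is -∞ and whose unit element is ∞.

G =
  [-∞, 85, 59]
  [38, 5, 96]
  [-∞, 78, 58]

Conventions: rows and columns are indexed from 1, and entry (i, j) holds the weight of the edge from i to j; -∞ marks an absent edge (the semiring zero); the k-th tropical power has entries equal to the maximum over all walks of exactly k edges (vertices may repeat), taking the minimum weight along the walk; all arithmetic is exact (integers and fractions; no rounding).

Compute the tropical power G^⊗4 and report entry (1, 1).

G^⊗2:
  [38, 59, 85]
  [5, 78, 58]
  [38, 58, 78]
G^⊗3:
  [38, 78, 59]
  [38, 58, 78]
  [38, 78, 58]
G^⊗4:
  [38, 59, 78]
  [38, 78, 58]
  [38, 58, 78]
Key observation: the optimum is the walk 1->2->1->2->1, with weight 85 min 38 min 85 min 38 = 38.
Optimal value attained by: walk 1->2->1->2->1.
Answer: (G^⊗4)[1][1] = 38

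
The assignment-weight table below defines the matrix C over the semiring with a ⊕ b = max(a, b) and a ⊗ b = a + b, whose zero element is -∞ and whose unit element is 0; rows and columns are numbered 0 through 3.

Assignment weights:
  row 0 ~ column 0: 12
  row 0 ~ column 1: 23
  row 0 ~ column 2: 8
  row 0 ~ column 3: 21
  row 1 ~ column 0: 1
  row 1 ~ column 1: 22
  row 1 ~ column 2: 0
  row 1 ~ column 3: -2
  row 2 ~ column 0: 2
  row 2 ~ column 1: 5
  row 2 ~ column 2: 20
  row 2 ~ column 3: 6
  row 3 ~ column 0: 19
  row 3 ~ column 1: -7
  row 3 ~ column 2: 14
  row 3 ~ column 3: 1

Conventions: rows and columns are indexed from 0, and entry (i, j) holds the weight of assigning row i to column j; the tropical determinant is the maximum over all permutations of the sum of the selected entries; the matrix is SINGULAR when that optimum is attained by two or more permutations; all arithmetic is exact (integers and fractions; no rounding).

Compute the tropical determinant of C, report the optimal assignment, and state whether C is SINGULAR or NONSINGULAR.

σ = (0, 1, 2, 3): 12 + 22 + 20 + 1 = 55
σ = (0, 1, 3, 2): 12 + 22 + 6 + 14 = 54
σ = (0, 2, 1, 3): 12 + 0 + 5 + 1 = 18
σ = (0, 2, 3, 1): 12 + 0 + 6 + (-7) = 11
σ = (0, 3, 1, 2): 12 + (-2) + 5 + 14 = 29
σ = (0, 3, 2, 1): 12 + (-2) + 20 + (-7) = 23
σ = (1, 0, 2, 3): 23 + 1 + 20 + 1 = 45
σ = (1, 0, 3, 2): 23 + 1 + 6 + 14 = 44
σ = (1, 2, 0, 3): 23 + 0 + 2 + 1 = 26
σ = (1, 2, 3, 0): 23 + 0 + 6 + 19 = 48
σ = (1, 3, 0, 2): 23 + (-2) + 2 + 14 = 37
σ = (1, 3, 2, 0): 23 + (-2) + 20 + 19 = 60
σ = (2, 0, 1, 3): 8 + 1 + 5 + 1 = 15
σ = (2, 0, 3, 1): 8 + 1 + 6 + (-7) = 8
σ = (2, 1, 0, 3): 8 + 22 + 2 + 1 = 33
σ = (2, 1, 3, 0): 8 + 22 + 6 + 19 = 55
σ = (2, 3, 0, 1): 8 + (-2) + 2 + (-7) = 1
σ = (2, 3, 1, 0): 8 + (-2) + 5 + 19 = 30
σ = (3, 0, 1, 2): 21 + 1 + 5 + 14 = 41
σ = (3, 0, 2, 1): 21 + 1 + 20 + (-7) = 35
σ = (3, 1, 0, 2): 21 + 22 + 2 + 14 = 59
σ = (3, 1, 2, 0): 21 + 22 + 20 + 19 = 82
σ = (3, 2, 0, 1): 21 + 0 + 2 + (-7) = 16
σ = (3, 2, 1, 0): 21 + 0 + 5 + 19 = 45
Optimal value attained by: σ = (3, 1, 2, 0).
Answer: det⊕(C) = 82; verdict: NONSINGULAR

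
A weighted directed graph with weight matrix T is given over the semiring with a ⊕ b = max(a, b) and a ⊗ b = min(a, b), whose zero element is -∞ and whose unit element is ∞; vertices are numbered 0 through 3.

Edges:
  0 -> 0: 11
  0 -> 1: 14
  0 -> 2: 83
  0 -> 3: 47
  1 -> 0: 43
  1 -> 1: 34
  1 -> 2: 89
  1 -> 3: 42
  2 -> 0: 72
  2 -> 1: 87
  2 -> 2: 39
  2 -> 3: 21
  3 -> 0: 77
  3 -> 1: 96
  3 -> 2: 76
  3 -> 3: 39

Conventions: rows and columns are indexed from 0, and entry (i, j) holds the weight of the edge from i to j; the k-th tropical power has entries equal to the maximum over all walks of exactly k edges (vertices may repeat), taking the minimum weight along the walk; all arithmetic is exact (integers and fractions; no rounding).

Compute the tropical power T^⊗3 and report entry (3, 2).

T^⊗2:
  [72, 83, 47, 39]
  [72, 87, 43, 43]
  [43, 39, 87, 47]
  [72, 76, 89, 47]
T^⊗3:
  [47, 47, 83, 47]
  [43, 43, 87, 47]
  [72, 87, 47, 43]
  [72, 87, 76, 47]
Key observation: the optimum is the walk 3->2->1->2, with weight 76 min 87 min 89 = 76.
Optimal value attained by: walk 3->2->1->2.
Answer: (T^⊗3)[3][2] = 76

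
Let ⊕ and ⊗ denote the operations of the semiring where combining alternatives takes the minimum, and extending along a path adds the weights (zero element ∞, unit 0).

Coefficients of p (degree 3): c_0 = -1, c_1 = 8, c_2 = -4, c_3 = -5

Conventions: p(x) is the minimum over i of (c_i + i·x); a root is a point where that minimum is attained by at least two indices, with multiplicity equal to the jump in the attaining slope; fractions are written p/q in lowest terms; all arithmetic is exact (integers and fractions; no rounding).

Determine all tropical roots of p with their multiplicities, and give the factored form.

hull edge (i=0, c=-1) to (i=2, c=-4): slope -3/2, span 2
hull edge (i=2, c=-4) to (i=3, c=-5): slope -1, span 1
Factored form: p(x) = -5 ⊗ (x ⊕ 1) ⊗ (x ⊕ 3/2) ⊗ (x ⊕ 3/2)
Answer: roots = 1 (mult 1), 3/2 (mult 2)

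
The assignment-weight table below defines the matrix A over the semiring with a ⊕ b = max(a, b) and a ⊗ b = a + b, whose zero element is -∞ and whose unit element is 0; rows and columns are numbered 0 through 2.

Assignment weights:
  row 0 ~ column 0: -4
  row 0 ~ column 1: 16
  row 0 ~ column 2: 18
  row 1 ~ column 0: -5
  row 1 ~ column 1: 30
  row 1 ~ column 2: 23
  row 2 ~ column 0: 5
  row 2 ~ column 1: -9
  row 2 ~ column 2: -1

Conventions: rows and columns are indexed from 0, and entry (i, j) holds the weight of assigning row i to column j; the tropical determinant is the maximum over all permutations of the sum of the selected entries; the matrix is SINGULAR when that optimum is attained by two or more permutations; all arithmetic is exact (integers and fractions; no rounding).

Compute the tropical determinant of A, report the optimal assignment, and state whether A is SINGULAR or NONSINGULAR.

σ = (0, 1, 2): (-4) + 30 + (-1) = 25
σ = (0, 2, 1): (-4) + 23 + (-9) = 10
σ = (1, 0, 2): 16 + (-5) + (-1) = 10
σ = (1, 2, 0): 16 + 23 + 5 = 44
σ = (2, 0, 1): 18 + (-5) + (-9) = 4
σ = (2, 1, 0): 18 + 30 + 5 = 53
Optimal value attained by: σ = (2, 1, 0).
Answer: det⊕(A) = 53; verdict: NONSINGULAR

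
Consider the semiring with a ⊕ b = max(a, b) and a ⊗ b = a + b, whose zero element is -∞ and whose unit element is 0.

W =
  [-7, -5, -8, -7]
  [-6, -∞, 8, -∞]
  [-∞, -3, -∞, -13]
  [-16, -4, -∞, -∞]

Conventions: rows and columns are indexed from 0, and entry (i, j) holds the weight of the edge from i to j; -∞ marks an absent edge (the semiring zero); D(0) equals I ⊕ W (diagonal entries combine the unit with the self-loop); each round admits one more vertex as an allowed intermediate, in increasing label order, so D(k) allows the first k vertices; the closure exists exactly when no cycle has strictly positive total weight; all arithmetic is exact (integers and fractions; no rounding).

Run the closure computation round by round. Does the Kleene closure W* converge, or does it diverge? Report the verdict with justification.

D(0):
  [0, -5, -8, -7]
  [-6, 0, 8, -∞]
  [-∞, -3, 0, -13]
  [-16, -4, -∞, 0]
D(1):
  [0, -5, -8, -7]
  [-6, 0, 8, -13]
  [-∞, -3, 0, -13]
  [-16, -4, -24, 0]
Detection: at round 2, diagonal entry (2, 2) turns strictly positive.
Key observation: the cycle 2->1->2 has total weight (-3) + 8, which is strictly positive.
Answer: DIVERGES — positive cycle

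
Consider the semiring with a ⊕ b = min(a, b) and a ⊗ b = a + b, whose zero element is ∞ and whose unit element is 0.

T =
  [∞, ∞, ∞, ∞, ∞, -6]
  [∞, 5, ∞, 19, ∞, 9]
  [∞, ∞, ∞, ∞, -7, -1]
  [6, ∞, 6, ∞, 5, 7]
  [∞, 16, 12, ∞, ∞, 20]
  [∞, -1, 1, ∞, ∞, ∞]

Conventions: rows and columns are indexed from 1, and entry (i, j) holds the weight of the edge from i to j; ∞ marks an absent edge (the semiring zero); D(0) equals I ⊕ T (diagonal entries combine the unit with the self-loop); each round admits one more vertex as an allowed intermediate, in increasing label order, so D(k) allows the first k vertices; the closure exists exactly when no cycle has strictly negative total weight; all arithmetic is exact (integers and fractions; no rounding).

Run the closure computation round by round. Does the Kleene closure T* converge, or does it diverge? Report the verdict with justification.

D(0):
  [0, ∞, ∞, ∞, ∞, -6]
  [∞, 0, ∞, 19, ∞, 9]
  [∞, ∞, 0, ∞, -7, -1]
  [6, ∞, 6, 0, 5, 7]
  [∞, 16, 12, ∞, 0, 20]
  [∞, -1, 1, ∞, ∞, 0]
D(1):
  [0, ∞, ∞, ∞, ∞, -6]
  [∞, 0, ∞, 19, ∞, 9]
  [∞, ∞, 0, ∞, -7, -1]
  [6, ∞, 6, 0, 5, 0]
  [∞, 16, 12, ∞, 0, 20]
  [∞, -1, 1, ∞, ∞, 0]
D(2):
  [0, ∞, ∞, ∞, ∞, -6]
  [∞, 0, ∞, 19, ∞, 9]
  [∞, ∞, 0, ∞, -7, -1]
  [6, ∞, 6, 0, 5, 0]
  [∞, 16, 12, 35, 0, 20]
  [∞, -1, 1, 18, ∞, 0]
D(3):
  [0, ∞, ∞, ∞, ∞, -6]
  [∞, 0, ∞, 19, ∞, 9]
  [∞, ∞, 0, ∞, -7, -1]
  [6, ∞, 6, 0, -1, 0]
  [∞, 16, 12, 35, 0, 11]
  [∞, -1, 1, 18, -6, 0]
D(4):
  [0, ∞, ∞, ∞, ∞, -6]
  [25, 0, 25, 19, 18, 9]
  [∞, ∞, 0, ∞, -7, -1]
  [6, ∞, 6, 0, -1, 0]
  [41, 16, 12, 35, 0, 11]
  [24, -1, 1, 18, -6, 0]
D(5):
  [0, ∞, ∞, ∞, ∞, -6]
  [25, 0, 25, 19, 18, 9]
  [34, 9, 0, 28, -7, -1]
  [6, 15, 6, 0, -1, 0]
  [41, 16, 12, 35, 0, 11]
  [24, -1, 1, 18, -6, 0]
D(6):
  [0, -7, -5, 12, -12, -6]
  [25, 0, 10, 19, 3, 9]
  [23, -2, 0, 17, -7, -1]
  [6, -1, 1, 0, -6, 0]
  [35, 10, 12, 29, 0, 11]
  [24, -1, 1, 18, -6, 0]
Key observation: every diagonal entry stays at the unit through all rounds, so no improving cycle exists.
Answer: CONVERGES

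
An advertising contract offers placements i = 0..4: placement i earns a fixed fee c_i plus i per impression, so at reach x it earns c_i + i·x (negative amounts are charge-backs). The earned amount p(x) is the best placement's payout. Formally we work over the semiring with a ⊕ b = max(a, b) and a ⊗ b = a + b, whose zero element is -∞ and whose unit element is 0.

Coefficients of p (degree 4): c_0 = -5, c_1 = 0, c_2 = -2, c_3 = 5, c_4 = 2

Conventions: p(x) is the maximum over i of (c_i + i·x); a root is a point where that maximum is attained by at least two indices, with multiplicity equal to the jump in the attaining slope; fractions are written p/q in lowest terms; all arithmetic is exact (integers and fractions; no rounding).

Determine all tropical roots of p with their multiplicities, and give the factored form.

hull edge (i=0, c=-5) to (i=1, c=0): slope 5, span 1
hull edge (i=1, c=0) to (i=3, c=5): slope 5/2, span 2
hull edge (i=3, c=5) to (i=4, c=2): slope -3, span 1
Factored form: p(x) = 2 ⊗ (x ⊕ (-5)) ⊗ (x ⊕ (-5/2)) ⊗ (x ⊕ (-5/2)) ⊗ (x ⊕ 3)
Answer: roots = -5 (mult 1), -5/2 (mult 2), 3 (mult 1)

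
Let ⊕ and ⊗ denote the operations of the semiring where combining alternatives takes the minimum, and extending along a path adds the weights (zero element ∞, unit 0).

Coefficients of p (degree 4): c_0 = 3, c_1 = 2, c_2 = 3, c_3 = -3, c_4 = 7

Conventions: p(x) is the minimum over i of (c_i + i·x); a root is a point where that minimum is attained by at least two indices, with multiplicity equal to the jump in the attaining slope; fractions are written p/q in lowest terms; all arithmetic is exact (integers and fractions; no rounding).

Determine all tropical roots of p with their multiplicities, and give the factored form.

hull edge (i=0, c=3) to (i=3, c=-3): slope -2, span 3
hull edge (i=3, c=-3) to (i=4, c=7): slope 10, span 1
Factored form: p(x) = 7 ⊗ (x ⊕ (-10)) ⊗ (x ⊕ 2) ⊗ (x ⊕ 2) ⊗ (x ⊕ 2)
Answer: roots = -10 (mult 1), 2 (mult 3)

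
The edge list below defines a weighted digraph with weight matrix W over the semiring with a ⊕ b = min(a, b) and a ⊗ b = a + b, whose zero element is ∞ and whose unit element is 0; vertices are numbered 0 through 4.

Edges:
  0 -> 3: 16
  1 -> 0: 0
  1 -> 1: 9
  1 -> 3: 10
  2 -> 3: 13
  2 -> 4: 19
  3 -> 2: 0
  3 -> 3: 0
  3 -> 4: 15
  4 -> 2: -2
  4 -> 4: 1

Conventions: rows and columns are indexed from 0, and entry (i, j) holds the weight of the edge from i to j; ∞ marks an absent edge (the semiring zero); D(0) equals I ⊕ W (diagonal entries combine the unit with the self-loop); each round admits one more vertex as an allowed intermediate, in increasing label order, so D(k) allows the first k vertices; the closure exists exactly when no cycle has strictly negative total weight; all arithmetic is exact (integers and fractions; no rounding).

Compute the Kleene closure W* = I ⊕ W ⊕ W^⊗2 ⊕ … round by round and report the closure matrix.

D(0):
  [0, ∞, ∞, 16, ∞]
  [0, 0, ∞, 10, ∞]
  [∞, ∞, 0, 13, 19]
  [∞, ∞, 0, 0, 15]
  [∞, ∞, -2, ∞, 0]
D(1):
  [0, ∞, ∞, 16, ∞]
  [0, 0, ∞, 10, ∞]
  [∞, ∞, 0, 13, 19]
  [∞, ∞, 0, 0, 15]
  [∞, ∞, -2, ∞, 0]
D(2):
  [0, ∞, ∞, 16, ∞]
  [0, 0, ∞, 10, ∞]
  [∞, ∞, 0, 13, 19]
  [∞, ∞, 0, 0, 15]
  [∞, ∞, -2, ∞, 0]
D(3):
  [0, ∞, ∞, 16, ∞]
  [0, 0, ∞, 10, ∞]
  [∞, ∞, 0, 13, 19]
  [∞, ∞, 0, 0, 15]
  [∞, ∞, -2, 11, 0]
D(4):
  [0, ∞, 16, 16, 31]
  [0, 0, 10, 10, 25]
  [∞, ∞, 0, 13, 19]
  [∞, ∞, 0, 0, 15]
  [∞, ∞, -2, 11, 0]
D(5):
  [0, ∞, 16, 16, 31]
  [0, 0, 10, 10, 25]
  [∞, ∞, 0, 13, 19]
  [∞, ∞, 0, 0, 15]
  [∞, ∞, -2, 11, 0]
Answer: W* = [[0, ∞, 16, 16, 31], [0, 0, 10, 10, 25], [∞, ∞, 0, 13, 19], [∞, ∞, 0, 0, 15], [∞, ∞, -2, 11, 0]]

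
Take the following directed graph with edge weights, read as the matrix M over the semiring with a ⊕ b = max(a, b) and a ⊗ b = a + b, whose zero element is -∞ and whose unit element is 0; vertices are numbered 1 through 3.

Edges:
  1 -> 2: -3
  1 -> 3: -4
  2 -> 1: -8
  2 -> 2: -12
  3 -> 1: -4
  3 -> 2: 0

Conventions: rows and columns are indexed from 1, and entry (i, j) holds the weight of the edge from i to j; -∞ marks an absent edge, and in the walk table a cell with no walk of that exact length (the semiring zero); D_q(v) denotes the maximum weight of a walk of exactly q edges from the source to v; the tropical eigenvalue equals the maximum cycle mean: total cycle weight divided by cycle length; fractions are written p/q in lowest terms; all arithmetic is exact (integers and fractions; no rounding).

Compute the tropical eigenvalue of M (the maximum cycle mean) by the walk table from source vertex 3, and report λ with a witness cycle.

q=0: [-∞, -∞, 0]
q=1: [-4, 0, -∞]
q=2: [-8, -7, -8]
q=3: [-12, -8, -12]
Optimal cycle mean attained by: cycle 1->3->1, total (-4) + (-4), length 2.
Answer: λ = -4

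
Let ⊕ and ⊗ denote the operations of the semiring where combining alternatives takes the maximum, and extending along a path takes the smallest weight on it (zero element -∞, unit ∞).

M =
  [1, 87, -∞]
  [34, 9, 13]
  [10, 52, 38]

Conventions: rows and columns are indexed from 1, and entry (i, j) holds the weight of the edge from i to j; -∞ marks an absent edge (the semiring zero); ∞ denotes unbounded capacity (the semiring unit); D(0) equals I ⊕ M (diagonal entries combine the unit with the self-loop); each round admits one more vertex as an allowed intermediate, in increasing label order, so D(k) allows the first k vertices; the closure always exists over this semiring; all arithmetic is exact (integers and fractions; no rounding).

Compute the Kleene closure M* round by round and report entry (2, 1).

D(0):
  [∞, 87, -∞]
  [34, ∞, 13]
  [10, 52, ∞]
D(1):
  [∞, 87, -∞]
  [34, ∞, 13]
  [10, 52, ∞]
D(2):
  [∞, 87, 13]
  [34, ∞, 13]
  [34, 52, ∞]
D(3):
  [∞, 87, 13]
  [34, ∞, 13]
  [34, 52, ∞]
Answer: M*[2][1] = 34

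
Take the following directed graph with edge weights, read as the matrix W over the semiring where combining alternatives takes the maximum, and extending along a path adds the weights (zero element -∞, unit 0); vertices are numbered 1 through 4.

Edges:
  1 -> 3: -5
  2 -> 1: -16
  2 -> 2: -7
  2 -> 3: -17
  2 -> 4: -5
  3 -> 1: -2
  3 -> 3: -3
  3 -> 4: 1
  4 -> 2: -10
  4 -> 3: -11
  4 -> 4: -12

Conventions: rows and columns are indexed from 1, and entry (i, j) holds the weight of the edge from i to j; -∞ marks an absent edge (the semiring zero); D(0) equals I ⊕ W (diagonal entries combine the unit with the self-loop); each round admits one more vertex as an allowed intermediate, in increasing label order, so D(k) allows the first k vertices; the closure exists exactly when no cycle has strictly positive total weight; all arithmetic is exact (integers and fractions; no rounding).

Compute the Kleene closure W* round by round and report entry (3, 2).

D(0):
  [0, -∞, -5, -∞]
  [-16, 0, -17, -5]
  [-2, -∞, 0, 1]
  [-∞, -10, -11, 0]
D(1):
  [0, -∞, -5, -∞]
  [-16, 0, -17, -5]
  [-2, -∞, 0, 1]
  [-∞, -10, -11, 0]
D(2):
  [0, -∞, -5, -∞]
  [-16, 0, -17, -5]
  [-2, -∞, 0, 1]
  [-26, -10, -11, 0]
D(3):
  [0, -∞, -5, -4]
  [-16, 0, -17, -5]
  [-2, -∞, 0, 1]
  [-13, -10, -11, 0]
D(4):
  [0, -14, -5, -4]
  [-16, 0, -16, -5]
  [-2, -9, 0, 1]
  [-13, -10, -11, 0]
Answer: W*[3][2] = -9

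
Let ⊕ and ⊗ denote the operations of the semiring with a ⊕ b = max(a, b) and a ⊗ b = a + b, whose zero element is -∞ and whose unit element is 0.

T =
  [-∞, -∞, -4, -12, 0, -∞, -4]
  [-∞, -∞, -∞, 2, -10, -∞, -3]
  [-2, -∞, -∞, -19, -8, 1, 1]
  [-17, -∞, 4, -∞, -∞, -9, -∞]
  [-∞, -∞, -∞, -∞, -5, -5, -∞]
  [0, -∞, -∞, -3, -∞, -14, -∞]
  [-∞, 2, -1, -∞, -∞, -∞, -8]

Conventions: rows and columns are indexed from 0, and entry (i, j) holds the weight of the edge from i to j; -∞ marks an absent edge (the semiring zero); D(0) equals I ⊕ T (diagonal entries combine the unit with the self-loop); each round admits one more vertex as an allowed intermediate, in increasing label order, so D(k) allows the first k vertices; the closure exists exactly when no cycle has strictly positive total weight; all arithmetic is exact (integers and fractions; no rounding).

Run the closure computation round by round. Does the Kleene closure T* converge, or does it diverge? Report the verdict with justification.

D(0):
  [0, -∞, -4, -12, 0, -∞, -4]
  [-∞, 0, -∞, 2, -10, -∞, -3]
  [-2, -∞, 0, -19, -8, 1, 1]
  [-17, -∞, 4, 0, -∞, -9, -∞]
  [-∞, -∞, -∞, -∞, 0, -5, -∞]
  [0, -∞, -∞, -3, -∞, 0, -∞]
  [-∞, 2, -1, -∞, -∞, -∞, 0]
D(1):
  [0, -∞, -4, -12, 0, -∞, -4]
  [-∞, 0, -∞, 2, -10, -∞, -3]
  [-2, -∞, 0, -14, -2, 1, 1]
  [-17, -∞, 4, 0, -17, -9, -21]
  [-∞, -∞, -∞, -∞, 0, -5, -∞]
  [0, -∞, -4, -3, 0, 0, -4]
  [-∞, 2, -1, -∞, -∞, -∞, 0]
D(2):
  [0, -∞, -4, -12, 0, -∞, -4]
  [-∞, 0, -∞, 2, -10, -∞, -3]
  [-2, -∞, 0, -14, -2, 1, 1]
  [-17, -∞, 4, 0, -17, -9, -21]
  [-∞, -∞, -∞, -∞, 0, -5, -∞]
  [0, -∞, -4, -3, 0, 0, -4]
  [-∞, 2, -1, 4, -8, -∞, 0]
D(3):
  [0, -∞, -4, -12, 0, -3, -3]
  [-∞, 0, -∞, 2, -10, -∞, -3]
  [-2, -∞, 0, -14, -2, 1, 1]
  [2, -∞, 4, 0, 2, 5, 5]
  [-∞, -∞, -∞, -∞, 0, -5, -∞]
  [0, -∞, -4, -3, 0, 0, -3]
  [-3, 2, -1, 4, -3, 0, 0]
Detection: at round 4, diagonal entry (5, 5) turns strictly positive.
Key observation: the cycle 5->3->2->5 has total weight (-3) + 4 + 1, which is strictly positive.
Answer: DIVERGES — positive cycle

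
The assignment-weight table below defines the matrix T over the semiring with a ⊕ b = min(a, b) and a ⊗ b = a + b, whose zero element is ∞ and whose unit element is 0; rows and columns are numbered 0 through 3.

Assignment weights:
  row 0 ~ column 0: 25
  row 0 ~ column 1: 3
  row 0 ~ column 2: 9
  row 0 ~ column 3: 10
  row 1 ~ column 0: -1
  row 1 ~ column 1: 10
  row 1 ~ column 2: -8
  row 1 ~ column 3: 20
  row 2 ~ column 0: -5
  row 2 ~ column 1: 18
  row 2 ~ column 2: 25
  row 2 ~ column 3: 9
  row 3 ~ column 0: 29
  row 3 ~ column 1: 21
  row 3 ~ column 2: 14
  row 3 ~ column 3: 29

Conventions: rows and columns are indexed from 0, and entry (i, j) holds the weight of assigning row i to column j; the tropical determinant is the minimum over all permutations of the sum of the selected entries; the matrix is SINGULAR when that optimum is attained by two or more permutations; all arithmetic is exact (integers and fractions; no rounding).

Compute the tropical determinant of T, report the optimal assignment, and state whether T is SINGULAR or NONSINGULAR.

σ = (0, 1, 2, 3): 25 + 10 + 25 + 29 = 89
σ = (0, 1, 3, 2): 25 + 10 + 9 + 14 = 58
σ = (0, 2, 1, 3): 25 + (-8) + 18 + 29 = 64
σ = (0, 2, 3, 1): 25 + (-8) + 9 + 21 = 47
σ = (0, 3, 1, 2): 25 + 20 + 18 + 14 = 77
σ = (0, 3, 2, 1): 25 + 20 + 25 + 21 = 91
σ = (1, 0, 2, 3): 3 + (-1) + 25 + 29 = 56
σ = (1, 0, 3, 2): 3 + (-1) + 9 + 14 = 25
σ = (1, 2, 0, 3): 3 + (-8) + (-5) + 29 = 19
σ = (1, 2, 3, 0): 3 + (-8) + 9 + 29 = 33
σ = (1, 3, 0, 2): 3 + 20 + (-5) + 14 = 32
σ = (1, 3, 2, 0): 3 + 20 + 25 + 29 = 77
σ = (2, 0, 1, 3): 9 + (-1) + 18 + 29 = 55
σ = (2, 0, 3, 1): 9 + (-1) + 9 + 21 = 38
σ = (2, 1, 0, 3): 9 + 10 + (-5) + 29 = 43
σ = (2, 1, 3, 0): 9 + 10 + 9 + 29 = 57
σ = (2, 3, 0, 1): 9 + 20 + (-5) + 21 = 45
σ = (2, 3, 1, 0): 9 + 20 + 18 + 29 = 76
σ = (3, 0, 1, 2): 10 + (-1) + 18 + 14 = 41
σ = (3, 0, 2, 1): 10 + (-1) + 25 + 21 = 55
σ = (3, 1, 0, 2): 10 + 10 + (-5) + 14 = 29
σ = (3, 1, 2, 0): 10 + 10 + 25 + 29 = 74
σ = (3, 2, 0, 1): 10 + (-8) + (-5) + 21 = 18
σ = (3, 2, 1, 0): 10 + (-8) + 18 + 29 = 49
Optimal value attained by: σ = (3, 2, 0, 1).
Answer: det⊕(T) = 18; verdict: NONSINGULAR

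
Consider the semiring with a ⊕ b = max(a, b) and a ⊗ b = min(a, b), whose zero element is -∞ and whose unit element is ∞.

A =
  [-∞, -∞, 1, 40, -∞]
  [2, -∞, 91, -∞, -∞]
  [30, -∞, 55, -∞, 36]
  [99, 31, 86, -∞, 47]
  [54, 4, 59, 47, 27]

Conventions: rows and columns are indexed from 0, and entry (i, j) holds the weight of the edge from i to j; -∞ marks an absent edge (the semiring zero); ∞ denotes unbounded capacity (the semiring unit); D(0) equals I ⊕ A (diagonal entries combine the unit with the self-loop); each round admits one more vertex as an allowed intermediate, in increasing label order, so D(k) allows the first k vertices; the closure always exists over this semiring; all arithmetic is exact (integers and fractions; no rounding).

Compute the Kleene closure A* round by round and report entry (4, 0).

D(0):
  [∞, -∞, 1, 40, -∞]
  [2, ∞, 91, -∞, -∞]
  [30, -∞, ∞, -∞, 36]
  [99, 31, 86, ∞, 47]
  [54, 4, 59, 47, ∞]
D(1):
  [∞, -∞, 1, 40, -∞]
  [2, ∞, 91, 2, -∞]
  [30, -∞, ∞, 30, 36]
  [99, 31, 86, ∞, 47]
  [54, 4, 59, 47, ∞]
D(2):
  [∞, -∞, 1, 40, -∞]
  [2, ∞, 91, 2, -∞]
  [30, -∞, ∞, 30, 36]
  [99, 31, 86, ∞, 47]
  [54, 4, 59, 47, ∞]
D(3):
  [∞, -∞, 1, 40, 1]
  [30, ∞, 91, 30, 36]
  [30, -∞, ∞, 30, 36]
  [99, 31, 86, ∞, 47]
  [54, 4, 59, 47, ∞]
D(4):
  [∞, 31, 40, 40, 40]
  [30, ∞, 91, 30, 36]
  [30, 30, ∞, 30, 36]
  [99, 31, 86, ∞, 47]
  [54, 31, 59, 47, ∞]
D(5):
  [∞, 31, 40, 40, 40]
  [36, ∞, 91, 36, 36]
  [36, 31, ∞, 36, 36]
  [99, 31, 86, ∞, 47]
  [54, 31, 59, 47, ∞]
Answer: A*[4][0] = 54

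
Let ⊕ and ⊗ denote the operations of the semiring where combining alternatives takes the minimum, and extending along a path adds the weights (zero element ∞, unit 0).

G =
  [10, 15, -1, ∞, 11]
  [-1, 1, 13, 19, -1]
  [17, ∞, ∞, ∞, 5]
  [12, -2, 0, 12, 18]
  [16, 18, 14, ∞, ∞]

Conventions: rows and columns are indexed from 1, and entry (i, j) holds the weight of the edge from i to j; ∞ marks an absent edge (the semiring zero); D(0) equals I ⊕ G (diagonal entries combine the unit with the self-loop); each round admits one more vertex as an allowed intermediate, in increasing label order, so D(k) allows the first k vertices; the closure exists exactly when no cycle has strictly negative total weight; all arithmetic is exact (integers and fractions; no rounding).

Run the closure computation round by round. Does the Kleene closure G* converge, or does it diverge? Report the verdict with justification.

D(0):
  [0, 15, -1, ∞, 11]
  [-1, 0, 13, 19, -1]
  [17, ∞, 0, ∞, 5]
  [12, -2, 0, 0, 18]
  [16, 18, 14, ∞, 0]
D(1):
  [0, 15, -1, ∞, 11]
  [-1, 0, -2, 19, -1]
  [17, 32, 0, ∞, 5]
  [12, -2, 0, 0, 18]
  [16, 18, 14, ∞, 0]
D(2):
  [0, 15, -1, 34, 11]
  [-1, 0, -2, 19, -1]
  [17, 32, 0, 51, 5]
  [-3, -2, -4, 0, -3]
  [16, 18, 14, 37, 0]
D(3):
  [0, 15, -1, 34, 4]
  [-1, 0, -2, 19, -1]
  [17, 32, 0, 51, 5]
  [-3, -2, -4, 0, -3]
  [16, 18, 14, 37, 0]
D(4):
  [0, 15, -1, 34, 4]
  [-1, 0, -2, 19, -1]
  [17, 32, 0, 51, 5]
  [-3, -2, -4, 0, -3]
  [16, 18, 14, 37, 0]
D(5):
  [0, 15, -1, 34, 4]
  [-1, 0, -2, 19, -1]
  [17, 23, 0, 42, 5]
  [-3, -2, -4, 0, -3]
  [16, 18, 14, 37, 0]
Key observation: every diagonal entry stays at the unit through all rounds, so no improving cycle exists.
Answer: CONVERGES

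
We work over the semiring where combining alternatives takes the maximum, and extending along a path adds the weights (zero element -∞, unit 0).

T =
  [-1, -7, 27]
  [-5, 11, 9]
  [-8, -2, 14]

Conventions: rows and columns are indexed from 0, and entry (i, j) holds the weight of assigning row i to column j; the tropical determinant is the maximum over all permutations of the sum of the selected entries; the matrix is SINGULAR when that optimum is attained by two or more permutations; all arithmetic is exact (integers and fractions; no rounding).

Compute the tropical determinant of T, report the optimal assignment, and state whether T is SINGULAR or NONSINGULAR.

σ = (0, 1, 2): (-1) + 11 + 14 = 24
σ = (0, 2, 1): (-1) + 9 + (-2) = 6
σ = (1, 0, 2): (-7) + (-5) + 14 = 2
σ = (1, 2, 0): (-7) + 9 + (-8) = -6
σ = (2, 0, 1): 27 + (-5) + (-2) = 20
σ = (2, 1, 0): 27 + 11 + (-8) = 30
Optimal value attained by: σ = (2, 1, 0).
Answer: det⊕(T) = 30; verdict: NONSINGULAR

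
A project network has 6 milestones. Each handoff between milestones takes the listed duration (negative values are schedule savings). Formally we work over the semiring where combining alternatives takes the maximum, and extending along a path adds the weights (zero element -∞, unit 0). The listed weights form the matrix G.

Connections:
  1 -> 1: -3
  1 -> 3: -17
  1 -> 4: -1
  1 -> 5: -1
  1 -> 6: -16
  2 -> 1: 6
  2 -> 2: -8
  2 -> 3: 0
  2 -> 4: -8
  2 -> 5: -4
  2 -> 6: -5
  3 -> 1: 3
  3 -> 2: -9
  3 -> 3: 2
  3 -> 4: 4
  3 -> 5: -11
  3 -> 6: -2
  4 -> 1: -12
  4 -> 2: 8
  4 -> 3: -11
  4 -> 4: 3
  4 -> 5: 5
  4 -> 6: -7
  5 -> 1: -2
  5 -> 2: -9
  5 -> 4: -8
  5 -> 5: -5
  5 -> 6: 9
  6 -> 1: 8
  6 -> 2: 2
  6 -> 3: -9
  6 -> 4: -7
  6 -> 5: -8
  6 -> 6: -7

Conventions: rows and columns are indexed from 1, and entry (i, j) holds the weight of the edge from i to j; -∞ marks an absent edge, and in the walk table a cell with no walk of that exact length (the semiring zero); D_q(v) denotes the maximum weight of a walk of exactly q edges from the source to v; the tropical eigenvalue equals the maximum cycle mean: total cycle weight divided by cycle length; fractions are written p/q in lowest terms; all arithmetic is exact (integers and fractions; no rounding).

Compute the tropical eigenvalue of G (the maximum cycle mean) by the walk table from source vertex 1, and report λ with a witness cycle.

q=0: [0, -∞, -∞, -∞, -∞, -∞]
q=1: [-3, -∞, -17, -1, -1, -16]
q=2: [-3, 7, -12, 2, 4, 8]
q=3: [16, 10, 7, 5, 7, 13]
q=4: [21, 15, 10, 15, 15, 16]
q=5: [24, 23, 15, 20, 20, 24]
q=6: [32, 28, 23, 23, 25, 29]
Optimal cycle mean attained by: cycle 1->5->6->1, total (-1) + 9 + 8, length 3.
Answer: λ = 16/3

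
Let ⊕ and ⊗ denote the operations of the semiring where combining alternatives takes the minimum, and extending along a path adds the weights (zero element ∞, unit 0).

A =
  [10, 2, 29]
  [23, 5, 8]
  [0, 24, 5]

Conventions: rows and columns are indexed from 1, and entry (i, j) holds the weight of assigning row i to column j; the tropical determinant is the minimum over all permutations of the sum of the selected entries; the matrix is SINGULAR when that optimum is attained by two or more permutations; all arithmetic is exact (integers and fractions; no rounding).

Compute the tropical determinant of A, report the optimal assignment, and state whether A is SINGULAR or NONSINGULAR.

σ = (1, 2, 3): 10 + 5 + 5 = 20
σ = (1, 3, 2): 10 + 8 + 24 = 42
σ = (2, 1, 3): 2 + 23 + 5 = 30
σ = (2, 3, 1): 2 + 8 + 0 = 10
σ = (3, 1, 2): 29 + 23 + 24 = 76
σ = (3, 2, 1): 29 + 5 + 0 = 34
Optimal value attained by: σ = (2, 3, 1).
Answer: det⊕(A) = 10; verdict: NONSINGULAR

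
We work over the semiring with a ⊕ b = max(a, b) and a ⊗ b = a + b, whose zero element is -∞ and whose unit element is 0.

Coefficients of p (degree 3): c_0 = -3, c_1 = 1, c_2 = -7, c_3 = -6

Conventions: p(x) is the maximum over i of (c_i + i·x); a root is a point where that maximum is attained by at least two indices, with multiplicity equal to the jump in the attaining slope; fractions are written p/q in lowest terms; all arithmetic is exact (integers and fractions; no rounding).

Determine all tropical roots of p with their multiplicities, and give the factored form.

hull edge (i=0, c=-3) to (i=1, c=1): slope 4, span 1
hull edge (i=1, c=1) to (i=3, c=-6): slope -7/2, span 2
Factored form: p(x) = -6 ⊗ (x ⊕ (-4)) ⊗ (x ⊕ 7/2) ⊗ (x ⊕ 7/2)
Answer: roots = -4 (mult 1), 7/2 (mult 2)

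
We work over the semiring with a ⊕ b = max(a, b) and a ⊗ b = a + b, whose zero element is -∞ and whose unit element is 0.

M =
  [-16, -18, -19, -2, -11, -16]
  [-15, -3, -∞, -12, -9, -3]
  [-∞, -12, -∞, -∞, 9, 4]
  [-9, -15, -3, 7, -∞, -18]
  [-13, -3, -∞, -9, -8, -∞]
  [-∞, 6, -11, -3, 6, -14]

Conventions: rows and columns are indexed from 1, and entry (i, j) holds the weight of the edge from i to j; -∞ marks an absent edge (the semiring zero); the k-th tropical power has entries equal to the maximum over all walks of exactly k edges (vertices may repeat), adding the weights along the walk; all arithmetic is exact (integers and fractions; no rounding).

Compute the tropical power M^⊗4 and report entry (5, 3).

M^⊗2:
  [-11, -10, -5, 5, -10, -15]
  [-18, 3, -14, -5, 3, -6]
  [-4, 10, -7, 1, 10, -10]
  [-2, -8, 4, 14, 6, 1]
  [-18, -6, -12, -2, -12, -6]
  [-7, 3, -6, 4, -2, 3]
M^⊗3:
  [-4, -9, 2, 12, 4, -1]
  [-10, 0, -8, 2, 0, 0]
  [-3, 7, -2, 8, 2, 7]
  [5, 7, 11, 21, 13, 8]
  [-11, 0, -5, 5, 0, -8]
  [-5, 9, 1, 11, 9, 0]
M^⊗4:
  [3, 5, 9, 19, 11, 6]
  [-7, 6, -1, 9, 6, -3]
  [-1, 13, 5, 15, 13, 4]
  [12, 14, 18, 28, 20, 15]
  [-4, -2, 2, 12, 4, -1]
  [2, 6, 8, 18, 10, 6]
Key observation: the optimum is the walk 5->4->4->4->3, with weight (-9) + 7 + 7 + (-3) = 2.
Optimal value attained by: walk 5->4->4->4->3.
Answer: (M^⊗4)[5][3] = 2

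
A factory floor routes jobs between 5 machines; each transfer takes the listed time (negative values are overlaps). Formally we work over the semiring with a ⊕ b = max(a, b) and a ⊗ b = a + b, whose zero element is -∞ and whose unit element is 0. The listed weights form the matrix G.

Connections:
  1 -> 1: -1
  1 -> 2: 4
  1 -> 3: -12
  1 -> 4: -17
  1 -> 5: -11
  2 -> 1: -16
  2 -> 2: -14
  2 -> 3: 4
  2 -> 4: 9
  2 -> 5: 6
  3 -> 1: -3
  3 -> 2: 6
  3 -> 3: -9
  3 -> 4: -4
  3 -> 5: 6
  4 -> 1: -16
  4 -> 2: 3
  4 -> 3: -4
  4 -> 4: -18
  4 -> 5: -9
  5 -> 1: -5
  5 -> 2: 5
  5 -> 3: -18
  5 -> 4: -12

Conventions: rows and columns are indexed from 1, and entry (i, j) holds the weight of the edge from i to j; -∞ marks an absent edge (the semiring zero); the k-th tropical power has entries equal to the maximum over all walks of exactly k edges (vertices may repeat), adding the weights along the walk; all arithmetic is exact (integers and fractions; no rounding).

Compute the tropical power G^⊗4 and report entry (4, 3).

G^⊗2:
  [-2, 3, 8, 13, 10]
  [1, 12, 5, 0, 10]
  [1, 11, 10, 15, 12]
  [-7, 2, 7, 12, 9]
  [-6, -1, 9, 14, 11]
G^⊗3:
  [5, 16, 9, 12, 14]
  [5, 15, 16, 21, 18]
  [7, 18, 15, 20, 17]
  [4, 15, 8, 11, 13]
  [6, 17, 10, 8, 15]
G^⊗4:
  [9, 19, 20, 25, 22]
  [13, 24, 19, 24, 22]
  [12, 23, 22, 27, 24]
  [8, 18, 19, 24, 21]
  [10, 20, 21, 26, 23]
Key observation: the optimum is the walk 4->2->4->2->3, with weight 3 + 9 + 3 + 4 = 19.
Optimal value attained by: walk 4->2->4->2->3.
Answer: (G^⊗4)[4][3] = 19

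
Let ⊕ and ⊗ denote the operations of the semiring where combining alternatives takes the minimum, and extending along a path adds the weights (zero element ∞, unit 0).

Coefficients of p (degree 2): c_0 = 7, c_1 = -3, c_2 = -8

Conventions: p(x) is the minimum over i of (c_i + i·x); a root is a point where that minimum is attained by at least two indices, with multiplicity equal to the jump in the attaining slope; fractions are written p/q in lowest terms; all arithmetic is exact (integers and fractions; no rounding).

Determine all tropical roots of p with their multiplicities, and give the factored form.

hull edge (i=0, c=7) to (i=1, c=-3): slope -10, span 1
hull edge (i=1, c=-3) to (i=2, c=-8): slope -5, span 1
Factored form: p(x) = -8 ⊗ (x ⊕ 5) ⊗ (x ⊕ 10)
Answer: roots = 5 (mult 1), 10 (mult 1)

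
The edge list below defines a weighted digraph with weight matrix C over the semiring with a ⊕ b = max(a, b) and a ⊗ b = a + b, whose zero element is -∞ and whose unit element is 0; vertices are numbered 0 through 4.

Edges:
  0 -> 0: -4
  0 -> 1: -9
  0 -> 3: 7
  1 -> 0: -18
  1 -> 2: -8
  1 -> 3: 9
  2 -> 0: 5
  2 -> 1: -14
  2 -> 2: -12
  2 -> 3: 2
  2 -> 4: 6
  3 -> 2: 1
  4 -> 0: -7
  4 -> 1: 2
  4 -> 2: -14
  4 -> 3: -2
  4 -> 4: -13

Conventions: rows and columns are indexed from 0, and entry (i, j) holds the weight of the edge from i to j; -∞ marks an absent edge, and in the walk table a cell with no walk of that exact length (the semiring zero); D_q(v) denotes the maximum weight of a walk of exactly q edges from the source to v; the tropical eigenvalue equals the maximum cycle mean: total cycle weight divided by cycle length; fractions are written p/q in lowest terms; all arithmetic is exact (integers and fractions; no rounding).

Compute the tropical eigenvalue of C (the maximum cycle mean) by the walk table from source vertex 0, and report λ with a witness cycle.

q=0: [0, -∞, -∞, -∞, -∞]
q=1: [-4, -9, -∞, 7, -∞]
q=2: [-8, -13, 8, 3, -∞]
q=3: [13, -6, 4, 10, 14]
q=4: [9, 16, 11, 20, 10]
q=5: [16, 12, 21, 25, 17]
Optimal cycle mean attained by: cycle 1->3->2->4->1, total 9 + 1 + 6 + 2, length 4.
Answer: λ = 9/2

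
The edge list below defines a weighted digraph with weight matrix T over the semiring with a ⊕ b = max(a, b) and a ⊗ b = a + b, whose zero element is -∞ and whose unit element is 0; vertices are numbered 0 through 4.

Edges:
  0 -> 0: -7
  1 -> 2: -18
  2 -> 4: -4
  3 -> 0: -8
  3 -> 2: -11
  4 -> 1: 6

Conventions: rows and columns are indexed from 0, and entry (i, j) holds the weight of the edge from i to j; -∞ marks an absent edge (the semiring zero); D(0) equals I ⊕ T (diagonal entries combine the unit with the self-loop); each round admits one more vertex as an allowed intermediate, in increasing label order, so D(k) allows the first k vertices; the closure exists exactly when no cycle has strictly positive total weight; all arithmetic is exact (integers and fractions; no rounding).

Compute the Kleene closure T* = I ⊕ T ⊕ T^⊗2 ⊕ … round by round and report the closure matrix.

D(0):
  [0, -∞, -∞, -∞, -∞]
  [-∞, 0, -18, -∞, -∞]
  [-∞, -∞, 0, -∞, -4]
  [-8, -∞, -11, 0, -∞]
  [-∞, 6, -∞, -∞, 0]
D(1):
  [0, -∞, -∞, -∞, -∞]
  [-∞, 0, -18, -∞, -∞]
  [-∞, -∞, 0, -∞, -4]
  [-8, -∞, -11, 0, -∞]
  [-∞, 6, -∞, -∞, 0]
D(2):
  [0, -∞, -∞, -∞, -∞]
  [-∞, 0, -18, -∞, -∞]
  [-∞, -∞, 0, -∞, -4]
  [-8, -∞, -11, 0, -∞]
  [-∞, 6, -12, -∞, 0]
D(3):
  [0, -∞, -∞, -∞, -∞]
  [-∞, 0, -18, -∞, -22]
  [-∞, -∞, 0, -∞, -4]
  [-8, -∞, -11, 0, -15]
  [-∞, 6, -12, -∞, 0]
D(4):
  [0, -∞, -∞, -∞, -∞]
  [-∞, 0, -18, -∞, -22]
  [-∞, -∞, 0, -∞, -4]
  [-8, -∞, -11, 0, -15]
  [-∞, 6, -12, -∞, 0]
D(5):
  [0, -∞, -∞, -∞, -∞]
  [-∞, 0, -18, -∞, -22]
  [-∞, 2, 0, -∞, -4]
  [-8, -9, -11, 0, -15]
  [-∞, 6, -12, -∞, 0]
Answer: T* = [[0, -∞, -∞, -∞, -∞], [-∞, 0, -18, -∞, -22], [-∞, 2, 0, -∞, -4], [-8, -9, -11, 0, -15], [-∞, 6, -12, -∞, 0]]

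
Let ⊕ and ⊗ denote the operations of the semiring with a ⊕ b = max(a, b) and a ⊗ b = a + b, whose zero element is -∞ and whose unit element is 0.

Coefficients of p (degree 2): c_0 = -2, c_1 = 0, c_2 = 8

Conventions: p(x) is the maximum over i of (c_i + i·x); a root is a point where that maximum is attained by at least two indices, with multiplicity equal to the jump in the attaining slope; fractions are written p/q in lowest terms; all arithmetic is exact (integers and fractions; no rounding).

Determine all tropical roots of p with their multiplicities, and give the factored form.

hull edge (i=0, c=-2) to (i=2, c=8): slope 5, span 2
Factored form: p(x) = 8 ⊗ (x ⊕ (-5)) ⊗ (x ⊕ (-5))
Answer: roots = -5 (mult 2)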